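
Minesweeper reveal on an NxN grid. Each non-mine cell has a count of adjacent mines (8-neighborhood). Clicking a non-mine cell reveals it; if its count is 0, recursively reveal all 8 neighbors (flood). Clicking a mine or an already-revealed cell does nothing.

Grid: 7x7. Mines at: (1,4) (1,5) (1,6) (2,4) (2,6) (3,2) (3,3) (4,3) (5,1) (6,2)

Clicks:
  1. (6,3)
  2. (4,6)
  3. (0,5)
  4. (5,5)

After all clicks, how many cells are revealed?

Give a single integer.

Answer: 15

Derivation:
Click 1 (6,3) count=1: revealed 1 new [(6,3)] -> total=1
Click 2 (4,6) count=0: revealed 13 new [(3,4) (3,5) (3,6) (4,4) (4,5) (4,6) (5,3) (5,4) (5,5) (5,6) (6,4) (6,5) (6,6)] -> total=14
Click 3 (0,5) count=3: revealed 1 new [(0,5)] -> total=15
Click 4 (5,5) count=0: revealed 0 new [(none)] -> total=15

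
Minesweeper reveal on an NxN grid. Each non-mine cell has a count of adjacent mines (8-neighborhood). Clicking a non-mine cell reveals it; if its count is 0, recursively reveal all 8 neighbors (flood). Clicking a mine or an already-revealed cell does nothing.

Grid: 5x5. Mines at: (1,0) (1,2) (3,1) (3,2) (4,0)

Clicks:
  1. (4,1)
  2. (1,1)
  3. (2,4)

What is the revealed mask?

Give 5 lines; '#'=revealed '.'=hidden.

Click 1 (4,1) count=3: revealed 1 new [(4,1)] -> total=1
Click 2 (1,1) count=2: revealed 1 new [(1,1)] -> total=2
Click 3 (2,4) count=0: revealed 10 new [(0,3) (0,4) (1,3) (1,4) (2,3) (2,4) (3,3) (3,4) (4,3) (4,4)] -> total=12

Answer: ...##
.#.##
...##
...##
.#.##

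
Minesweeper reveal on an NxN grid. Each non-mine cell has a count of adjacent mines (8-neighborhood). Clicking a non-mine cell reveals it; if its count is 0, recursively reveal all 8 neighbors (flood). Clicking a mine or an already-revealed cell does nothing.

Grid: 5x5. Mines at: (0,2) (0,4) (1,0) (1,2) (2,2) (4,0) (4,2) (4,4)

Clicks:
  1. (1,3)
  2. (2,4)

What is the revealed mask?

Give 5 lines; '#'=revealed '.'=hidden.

Click 1 (1,3) count=4: revealed 1 new [(1,3)] -> total=1
Click 2 (2,4) count=0: revealed 5 new [(1,4) (2,3) (2,4) (3,3) (3,4)] -> total=6

Answer: .....
...##
...##
...##
.....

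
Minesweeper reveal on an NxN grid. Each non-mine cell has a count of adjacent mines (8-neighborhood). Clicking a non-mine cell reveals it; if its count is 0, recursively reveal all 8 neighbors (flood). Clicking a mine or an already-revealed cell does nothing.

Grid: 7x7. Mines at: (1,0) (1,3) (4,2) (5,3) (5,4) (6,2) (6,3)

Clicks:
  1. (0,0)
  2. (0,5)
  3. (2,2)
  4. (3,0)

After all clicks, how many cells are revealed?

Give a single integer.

Click 1 (0,0) count=1: revealed 1 new [(0,0)] -> total=1
Click 2 (0,5) count=0: revealed 22 new [(0,4) (0,5) (0,6) (1,4) (1,5) (1,6) (2,3) (2,4) (2,5) (2,6) (3,3) (3,4) (3,5) (3,6) (4,3) (4,4) (4,5) (4,6) (5,5) (5,6) (6,5) (6,6)] -> total=23
Click 3 (2,2) count=1: revealed 1 new [(2,2)] -> total=24
Click 4 (3,0) count=0: revealed 10 new [(2,0) (2,1) (3,0) (3,1) (4,0) (4,1) (5,0) (5,1) (6,0) (6,1)] -> total=34

Answer: 34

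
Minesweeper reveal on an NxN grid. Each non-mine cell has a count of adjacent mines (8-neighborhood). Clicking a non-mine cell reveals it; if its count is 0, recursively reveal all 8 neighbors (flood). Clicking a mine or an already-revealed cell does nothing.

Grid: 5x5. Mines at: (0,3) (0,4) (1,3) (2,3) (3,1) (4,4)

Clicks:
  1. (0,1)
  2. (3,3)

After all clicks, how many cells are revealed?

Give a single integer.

Answer: 10

Derivation:
Click 1 (0,1) count=0: revealed 9 new [(0,0) (0,1) (0,2) (1,0) (1,1) (1,2) (2,0) (2,1) (2,2)] -> total=9
Click 2 (3,3) count=2: revealed 1 new [(3,3)] -> total=10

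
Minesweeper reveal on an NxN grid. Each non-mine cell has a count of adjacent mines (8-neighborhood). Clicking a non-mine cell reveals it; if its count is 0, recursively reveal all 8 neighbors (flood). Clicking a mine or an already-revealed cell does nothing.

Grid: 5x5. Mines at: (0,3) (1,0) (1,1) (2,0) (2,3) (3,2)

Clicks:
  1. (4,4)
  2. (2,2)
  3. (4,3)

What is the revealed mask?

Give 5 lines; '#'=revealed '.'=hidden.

Answer: .....
.....
..#..
...##
...##

Derivation:
Click 1 (4,4) count=0: revealed 4 new [(3,3) (3,4) (4,3) (4,4)] -> total=4
Click 2 (2,2) count=3: revealed 1 new [(2,2)] -> total=5
Click 3 (4,3) count=1: revealed 0 new [(none)] -> total=5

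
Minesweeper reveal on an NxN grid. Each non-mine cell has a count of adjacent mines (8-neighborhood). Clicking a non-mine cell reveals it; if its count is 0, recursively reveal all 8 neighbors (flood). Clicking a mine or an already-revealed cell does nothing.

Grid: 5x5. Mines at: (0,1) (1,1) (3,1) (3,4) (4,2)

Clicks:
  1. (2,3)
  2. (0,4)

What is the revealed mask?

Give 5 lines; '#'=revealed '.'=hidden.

Click 1 (2,3) count=1: revealed 1 new [(2,3)] -> total=1
Click 2 (0,4) count=0: revealed 8 new [(0,2) (0,3) (0,4) (1,2) (1,3) (1,4) (2,2) (2,4)] -> total=9

Answer: ..###
..###
..###
.....
.....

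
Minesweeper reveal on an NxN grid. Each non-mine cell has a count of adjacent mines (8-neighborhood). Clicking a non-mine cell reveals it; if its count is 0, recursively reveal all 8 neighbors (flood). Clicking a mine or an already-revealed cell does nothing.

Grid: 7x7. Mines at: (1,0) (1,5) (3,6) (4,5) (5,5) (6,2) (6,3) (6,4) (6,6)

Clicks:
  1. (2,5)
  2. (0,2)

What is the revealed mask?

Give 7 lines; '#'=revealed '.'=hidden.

Click 1 (2,5) count=2: revealed 1 new [(2,5)] -> total=1
Click 2 (0,2) count=0: revealed 30 new [(0,1) (0,2) (0,3) (0,4) (1,1) (1,2) (1,3) (1,4) (2,0) (2,1) (2,2) (2,3) (2,4) (3,0) (3,1) (3,2) (3,3) (3,4) (4,0) (4,1) (4,2) (4,3) (4,4) (5,0) (5,1) (5,2) (5,3) (5,4) (6,0) (6,1)] -> total=31

Answer: .####..
.####..
######.
#####..
#####..
#####..
##.....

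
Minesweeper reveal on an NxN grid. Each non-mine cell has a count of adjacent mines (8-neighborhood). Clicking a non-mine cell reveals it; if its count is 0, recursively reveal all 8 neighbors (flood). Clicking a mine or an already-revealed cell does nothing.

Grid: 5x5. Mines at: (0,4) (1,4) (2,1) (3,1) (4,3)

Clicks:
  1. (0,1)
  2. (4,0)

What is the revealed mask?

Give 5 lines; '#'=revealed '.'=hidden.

Answer: ####.
####.
.....
.....
#....

Derivation:
Click 1 (0,1) count=0: revealed 8 new [(0,0) (0,1) (0,2) (0,3) (1,0) (1,1) (1,2) (1,3)] -> total=8
Click 2 (4,0) count=1: revealed 1 new [(4,0)] -> total=9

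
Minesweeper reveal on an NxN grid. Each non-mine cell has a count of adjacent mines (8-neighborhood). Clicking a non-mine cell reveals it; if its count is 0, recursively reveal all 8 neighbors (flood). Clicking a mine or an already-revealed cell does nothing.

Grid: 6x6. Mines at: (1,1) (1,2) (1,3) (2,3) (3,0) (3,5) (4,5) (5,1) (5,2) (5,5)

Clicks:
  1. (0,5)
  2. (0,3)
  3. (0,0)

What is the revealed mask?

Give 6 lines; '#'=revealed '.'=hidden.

Answer: #..###
....##
....##
......
......
......

Derivation:
Click 1 (0,5) count=0: revealed 6 new [(0,4) (0,5) (1,4) (1,5) (2,4) (2,5)] -> total=6
Click 2 (0,3) count=2: revealed 1 new [(0,3)] -> total=7
Click 3 (0,0) count=1: revealed 1 new [(0,0)] -> total=8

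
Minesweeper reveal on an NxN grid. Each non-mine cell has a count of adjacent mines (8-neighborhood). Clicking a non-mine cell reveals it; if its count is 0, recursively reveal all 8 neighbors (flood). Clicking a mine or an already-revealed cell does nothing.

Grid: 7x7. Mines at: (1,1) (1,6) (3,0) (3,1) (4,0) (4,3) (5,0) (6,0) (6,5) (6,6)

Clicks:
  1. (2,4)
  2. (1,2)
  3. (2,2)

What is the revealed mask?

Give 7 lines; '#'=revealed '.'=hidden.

Answer: ..####.
..####.
..#####
..#####
....###
....###
.......

Derivation:
Click 1 (2,4) count=0: revealed 24 new [(0,2) (0,3) (0,4) (0,5) (1,2) (1,3) (1,4) (1,5) (2,2) (2,3) (2,4) (2,5) (2,6) (3,2) (3,3) (3,4) (3,5) (3,6) (4,4) (4,5) (4,6) (5,4) (5,5) (5,6)] -> total=24
Click 2 (1,2) count=1: revealed 0 new [(none)] -> total=24
Click 3 (2,2) count=2: revealed 0 new [(none)] -> total=24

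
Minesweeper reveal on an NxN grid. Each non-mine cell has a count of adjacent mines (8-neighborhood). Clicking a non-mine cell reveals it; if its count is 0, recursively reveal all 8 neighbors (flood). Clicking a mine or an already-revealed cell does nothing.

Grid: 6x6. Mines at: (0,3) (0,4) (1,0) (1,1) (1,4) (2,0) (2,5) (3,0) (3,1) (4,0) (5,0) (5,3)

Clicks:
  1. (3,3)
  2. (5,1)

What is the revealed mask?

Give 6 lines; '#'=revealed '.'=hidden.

Click 1 (3,3) count=0: revealed 9 new [(2,2) (2,3) (2,4) (3,2) (3,3) (3,4) (4,2) (4,3) (4,4)] -> total=9
Click 2 (5,1) count=2: revealed 1 new [(5,1)] -> total=10

Answer: ......
......
..###.
..###.
..###.
.#....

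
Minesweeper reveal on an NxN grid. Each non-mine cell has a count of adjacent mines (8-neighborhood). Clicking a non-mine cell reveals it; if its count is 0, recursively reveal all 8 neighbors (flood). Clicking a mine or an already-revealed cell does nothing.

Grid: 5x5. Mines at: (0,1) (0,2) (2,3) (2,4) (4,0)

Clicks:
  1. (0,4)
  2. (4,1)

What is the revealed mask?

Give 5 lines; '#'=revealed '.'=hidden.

Click 1 (0,4) count=0: revealed 4 new [(0,3) (0,4) (1,3) (1,4)] -> total=4
Click 2 (4,1) count=1: revealed 1 new [(4,1)] -> total=5

Answer: ...##
...##
.....
.....
.#...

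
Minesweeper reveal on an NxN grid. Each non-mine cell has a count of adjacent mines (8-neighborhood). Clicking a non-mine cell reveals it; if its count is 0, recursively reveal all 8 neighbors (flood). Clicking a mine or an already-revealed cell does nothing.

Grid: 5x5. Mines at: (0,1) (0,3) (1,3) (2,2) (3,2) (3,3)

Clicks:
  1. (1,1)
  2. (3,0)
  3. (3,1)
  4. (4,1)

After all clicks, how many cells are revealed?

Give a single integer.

Answer: 8

Derivation:
Click 1 (1,1) count=2: revealed 1 new [(1,1)] -> total=1
Click 2 (3,0) count=0: revealed 7 new [(1,0) (2,0) (2,1) (3,0) (3,1) (4,0) (4,1)] -> total=8
Click 3 (3,1) count=2: revealed 0 new [(none)] -> total=8
Click 4 (4,1) count=1: revealed 0 new [(none)] -> total=8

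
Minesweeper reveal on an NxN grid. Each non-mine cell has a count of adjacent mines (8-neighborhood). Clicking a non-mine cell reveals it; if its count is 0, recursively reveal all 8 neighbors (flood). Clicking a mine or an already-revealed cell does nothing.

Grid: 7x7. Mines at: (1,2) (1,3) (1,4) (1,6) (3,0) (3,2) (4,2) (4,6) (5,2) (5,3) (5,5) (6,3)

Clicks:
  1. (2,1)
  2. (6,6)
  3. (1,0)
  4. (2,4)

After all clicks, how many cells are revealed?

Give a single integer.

Answer: 8

Derivation:
Click 1 (2,1) count=3: revealed 1 new [(2,1)] -> total=1
Click 2 (6,6) count=1: revealed 1 new [(6,6)] -> total=2
Click 3 (1,0) count=0: revealed 5 new [(0,0) (0,1) (1,0) (1,1) (2,0)] -> total=7
Click 4 (2,4) count=2: revealed 1 new [(2,4)] -> total=8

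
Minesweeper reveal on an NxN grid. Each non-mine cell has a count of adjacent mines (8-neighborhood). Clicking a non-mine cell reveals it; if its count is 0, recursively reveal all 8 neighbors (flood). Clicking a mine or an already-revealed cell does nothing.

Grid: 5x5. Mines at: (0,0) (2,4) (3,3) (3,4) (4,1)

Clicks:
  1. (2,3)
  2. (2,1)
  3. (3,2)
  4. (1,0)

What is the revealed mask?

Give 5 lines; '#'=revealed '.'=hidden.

Click 1 (2,3) count=3: revealed 1 new [(2,3)] -> total=1
Click 2 (2,1) count=0: revealed 15 new [(0,1) (0,2) (0,3) (0,4) (1,0) (1,1) (1,2) (1,3) (1,4) (2,0) (2,1) (2,2) (3,0) (3,1) (3,2)] -> total=16
Click 3 (3,2) count=2: revealed 0 new [(none)] -> total=16
Click 4 (1,0) count=1: revealed 0 new [(none)] -> total=16

Answer: .####
#####
####.
###..
.....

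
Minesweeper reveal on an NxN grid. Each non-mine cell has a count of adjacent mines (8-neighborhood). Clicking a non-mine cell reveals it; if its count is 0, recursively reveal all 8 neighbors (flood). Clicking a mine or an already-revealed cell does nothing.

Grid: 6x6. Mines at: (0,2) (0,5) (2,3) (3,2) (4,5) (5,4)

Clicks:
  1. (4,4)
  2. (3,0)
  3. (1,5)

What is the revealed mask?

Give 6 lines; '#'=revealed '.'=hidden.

Click 1 (4,4) count=2: revealed 1 new [(4,4)] -> total=1
Click 2 (3,0) count=0: revealed 16 new [(0,0) (0,1) (1,0) (1,1) (2,0) (2,1) (3,0) (3,1) (4,0) (4,1) (4,2) (4,3) (5,0) (5,1) (5,2) (5,3)] -> total=17
Click 3 (1,5) count=1: revealed 1 new [(1,5)] -> total=18

Answer: ##....
##...#
##....
##....
#####.
####..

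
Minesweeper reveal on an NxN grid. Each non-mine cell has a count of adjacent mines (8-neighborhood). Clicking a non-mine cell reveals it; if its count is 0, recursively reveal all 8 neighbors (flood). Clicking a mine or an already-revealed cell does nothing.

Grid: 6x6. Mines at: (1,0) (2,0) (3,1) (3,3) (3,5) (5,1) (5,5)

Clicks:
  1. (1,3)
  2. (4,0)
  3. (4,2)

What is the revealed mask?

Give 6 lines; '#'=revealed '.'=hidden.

Answer: .#####
.#####
.#####
......
#.#...
......

Derivation:
Click 1 (1,3) count=0: revealed 15 new [(0,1) (0,2) (0,3) (0,4) (0,5) (1,1) (1,2) (1,3) (1,4) (1,5) (2,1) (2,2) (2,3) (2,4) (2,5)] -> total=15
Click 2 (4,0) count=2: revealed 1 new [(4,0)] -> total=16
Click 3 (4,2) count=3: revealed 1 new [(4,2)] -> total=17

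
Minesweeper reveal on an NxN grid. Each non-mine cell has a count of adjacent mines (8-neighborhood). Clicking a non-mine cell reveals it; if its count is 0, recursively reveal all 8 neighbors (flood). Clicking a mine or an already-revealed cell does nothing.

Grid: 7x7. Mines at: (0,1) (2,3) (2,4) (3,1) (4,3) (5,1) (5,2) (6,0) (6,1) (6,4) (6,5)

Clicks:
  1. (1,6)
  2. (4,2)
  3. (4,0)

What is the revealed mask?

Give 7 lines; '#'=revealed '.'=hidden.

Answer: ..#####
..#####
.....##
....###
#.#.###
....###
.......

Derivation:
Click 1 (1,6) count=0: revealed 21 new [(0,2) (0,3) (0,4) (0,5) (0,6) (1,2) (1,3) (1,4) (1,5) (1,6) (2,5) (2,6) (3,4) (3,5) (3,6) (4,4) (4,5) (4,6) (5,4) (5,5) (5,6)] -> total=21
Click 2 (4,2) count=4: revealed 1 new [(4,2)] -> total=22
Click 3 (4,0) count=2: revealed 1 new [(4,0)] -> total=23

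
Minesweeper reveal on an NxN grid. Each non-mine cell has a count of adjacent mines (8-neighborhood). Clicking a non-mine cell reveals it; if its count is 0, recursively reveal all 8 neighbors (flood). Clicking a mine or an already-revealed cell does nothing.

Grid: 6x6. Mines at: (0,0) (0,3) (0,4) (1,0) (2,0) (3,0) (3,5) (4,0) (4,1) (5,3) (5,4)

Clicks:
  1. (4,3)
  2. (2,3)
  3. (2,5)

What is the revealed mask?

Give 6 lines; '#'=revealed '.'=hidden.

Click 1 (4,3) count=2: revealed 1 new [(4,3)] -> total=1
Click 2 (2,3) count=0: revealed 14 new [(1,1) (1,2) (1,3) (1,4) (2,1) (2,2) (2,3) (2,4) (3,1) (3,2) (3,3) (3,4) (4,2) (4,4)] -> total=15
Click 3 (2,5) count=1: revealed 1 new [(2,5)] -> total=16

Answer: ......
.####.
.#####
.####.
..###.
......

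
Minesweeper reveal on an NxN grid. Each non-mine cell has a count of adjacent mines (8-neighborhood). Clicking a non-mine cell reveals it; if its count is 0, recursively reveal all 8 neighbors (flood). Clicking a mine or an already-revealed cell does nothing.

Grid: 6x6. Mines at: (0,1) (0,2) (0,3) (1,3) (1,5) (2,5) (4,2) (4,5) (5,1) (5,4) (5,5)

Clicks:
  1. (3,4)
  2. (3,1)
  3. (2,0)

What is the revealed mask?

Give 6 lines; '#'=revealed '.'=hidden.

Answer: ......
###...
###...
###.#.
##....
......

Derivation:
Click 1 (3,4) count=2: revealed 1 new [(3,4)] -> total=1
Click 2 (3,1) count=1: revealed 1 new [(3,1)] -> total=2
Click 3 (2,0) count=0: revealed 10 new [(1,0) (1,1) (1,2) (2,0) (2,1) (2,2) (3,0) (3,2) (4,0) (4,1)] -> total=12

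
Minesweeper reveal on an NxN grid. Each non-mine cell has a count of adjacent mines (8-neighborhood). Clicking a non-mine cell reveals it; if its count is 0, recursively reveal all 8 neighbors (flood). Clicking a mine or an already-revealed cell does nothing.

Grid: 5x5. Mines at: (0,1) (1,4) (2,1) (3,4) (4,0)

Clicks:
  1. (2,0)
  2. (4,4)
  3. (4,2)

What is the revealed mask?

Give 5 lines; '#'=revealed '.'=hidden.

Click 1 (2,0) count=1: revealed 1 new [(2,0)] -> total=1
Click 2 (4,4) count=1: revealed 1 new [(4,4)] -> total=2
Click 3 (4,2) count=0: revealed 6 new [(3,1) (3,2) (3,3) (4,1) (4,2) (4,3)] -> total=8

Answer: .....
.....
#....
.###.
.####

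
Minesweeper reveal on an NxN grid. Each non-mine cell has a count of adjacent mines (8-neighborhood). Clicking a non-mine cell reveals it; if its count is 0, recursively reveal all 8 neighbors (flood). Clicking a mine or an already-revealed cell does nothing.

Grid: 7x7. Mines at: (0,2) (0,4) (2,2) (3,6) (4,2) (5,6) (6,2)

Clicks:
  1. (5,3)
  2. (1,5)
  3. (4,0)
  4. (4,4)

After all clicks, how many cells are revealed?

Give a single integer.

Click 1 (5,3) count=2: revealed 1 new [(5,3)] -> total=1
Click 2 (1,5) count=1: revealed 1 new [(1,5)] -> total=2
Click 3 (4,0) count=0: revealed 14 new [(0,0) (0,1) (1,0) (1,1) (2,0) (2,1) (3,0) (3,1) (4,0) (4,1) (5,0) (5,1) (6,0) (6,1)] -> total=16
Click 4 (4,4) count=0: revealed 16 new [(1,3) (1,4) (2,3) (2,4) (2,5) (3,3) (3,4) (3,5) (4,3) (4,4) (4,5) (5,4) (5,5) (6,3) (6,4) (6,5)] -> total=32

Answer: 32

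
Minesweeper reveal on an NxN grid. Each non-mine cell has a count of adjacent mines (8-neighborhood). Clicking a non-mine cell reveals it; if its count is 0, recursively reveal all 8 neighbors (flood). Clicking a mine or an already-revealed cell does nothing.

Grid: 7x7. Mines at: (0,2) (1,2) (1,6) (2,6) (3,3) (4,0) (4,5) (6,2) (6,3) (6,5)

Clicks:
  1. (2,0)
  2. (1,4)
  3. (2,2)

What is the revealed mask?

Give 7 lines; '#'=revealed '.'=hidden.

Answer: ##.###.
##.###.
######.
##.....
.......
.......
.......

Derivation:
Click 1 (2,0) count=0: revealed 8 new [(0,0) (0,1) (1,0) (1,1) (2,0) (2,1) (3,0) (3,1)] -> total=8
Click 2 (1,4) count=0: revealed 9 new [(0,3) (0,4) (0,5) (1,3) (1,4) (1,5) (2,3) (2,4) (2,5)] -> total=17
Click 3 (2,2) count=2: revealed 1 new [(2,2)] -> total=18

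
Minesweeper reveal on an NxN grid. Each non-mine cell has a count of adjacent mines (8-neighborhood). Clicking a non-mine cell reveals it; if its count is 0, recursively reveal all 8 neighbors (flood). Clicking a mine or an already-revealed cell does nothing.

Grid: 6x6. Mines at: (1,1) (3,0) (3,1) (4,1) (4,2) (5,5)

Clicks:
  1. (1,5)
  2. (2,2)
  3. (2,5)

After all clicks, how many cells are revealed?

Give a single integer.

Click 1 (1,5) count=0: revealed 19 new [(0,2) (0,3) (0,4) (0,5) (1,2) (1,3) (1,4) (1,5) (2,2) (2,3) (2,4) (2,5) (3,2) (3,3) (3,4) (3,5) (4,3) (4,4) (4,5)] -> total=19
Click 2 (2,2) count=2: revealed 0 new [(none)] -> total=19
Click 3 (2,5) count=0: revealed 0 new [(none)] -> total=19

Answer: 19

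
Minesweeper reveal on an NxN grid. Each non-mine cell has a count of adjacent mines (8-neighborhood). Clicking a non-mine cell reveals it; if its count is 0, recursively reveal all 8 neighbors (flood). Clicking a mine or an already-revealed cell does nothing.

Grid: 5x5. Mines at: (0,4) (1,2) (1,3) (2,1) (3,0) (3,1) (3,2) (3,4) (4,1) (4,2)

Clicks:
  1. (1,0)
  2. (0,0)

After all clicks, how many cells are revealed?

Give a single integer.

Answer: 4

Derivation:
Click 1 (1,0) count=1: revealed 1 new [(1,0)] -> total=1
Click 2 (0,0) count=0: revealed 3 new [(0,0) (0,1) (1,1)] -> total=4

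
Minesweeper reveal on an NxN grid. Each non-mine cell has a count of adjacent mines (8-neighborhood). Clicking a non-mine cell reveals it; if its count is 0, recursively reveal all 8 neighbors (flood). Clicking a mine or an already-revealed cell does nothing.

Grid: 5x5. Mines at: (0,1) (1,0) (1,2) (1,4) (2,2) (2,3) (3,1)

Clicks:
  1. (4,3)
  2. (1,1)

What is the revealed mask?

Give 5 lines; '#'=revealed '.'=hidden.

Answer: .....
.#...
.....
..###
..###

Derivation:
Click 1 (4,3) count=0: revealed 6 new [(3,2) (3,3) (3,4) (4,2) (4,3) (4,4)] -> total=6
Click 2 (1,1) count=4: revealed 1 new [(1,1)] -> total=7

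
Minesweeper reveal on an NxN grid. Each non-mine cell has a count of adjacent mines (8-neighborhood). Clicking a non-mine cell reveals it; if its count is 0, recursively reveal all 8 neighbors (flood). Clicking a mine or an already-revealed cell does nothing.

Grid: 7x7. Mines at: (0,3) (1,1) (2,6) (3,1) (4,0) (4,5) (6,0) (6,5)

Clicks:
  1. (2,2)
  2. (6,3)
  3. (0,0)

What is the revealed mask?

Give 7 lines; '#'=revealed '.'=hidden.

Click 1 (2,2) count=2: revealed 1 new [(2,2)] -> total=1
Click 2 (6,3) count=0: revealed 23 new [(1,2) (1,3) (1,4) (1,5) (2,3) (2,4) (2,5) (3,2) (3,3) (3,4) (3,5) (4,1) (4,2) (4,3) (4,4) (5,1) (5,2) (5,3) (5,4) (6,1) (6,2) (6,3) (6,4)] -> total=24
Click 3 (0,0) count=1: revealed 1 new [(0,0)] -> total=25

Answer: #......
..####.
..####.
..####.
.####..
.####..
.####..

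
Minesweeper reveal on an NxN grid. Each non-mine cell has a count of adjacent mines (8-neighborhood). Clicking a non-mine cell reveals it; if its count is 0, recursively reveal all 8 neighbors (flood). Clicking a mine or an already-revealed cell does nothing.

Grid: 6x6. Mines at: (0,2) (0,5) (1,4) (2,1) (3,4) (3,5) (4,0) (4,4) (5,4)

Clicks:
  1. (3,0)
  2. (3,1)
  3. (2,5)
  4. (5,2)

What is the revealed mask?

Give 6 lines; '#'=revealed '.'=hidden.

Answer: ......
......
.....#
####..
.###..
.###..

Derivation:
Click 1 (3,0) count=2: revealed 1 new [(3,0)] -> total=1
Click 2 (3,1) count=2: revealed 1 new [(3,1)] -> total=2
Click 3 (2,5) count=3: revealed 1 new [(2,5)] -> total=3
Click 4 (5,2) count=0: revealed 8 new [(3,2) (3,3) (4,1) (4,2) (4,3) (5,1) (5,2) (5,3)] -> total=11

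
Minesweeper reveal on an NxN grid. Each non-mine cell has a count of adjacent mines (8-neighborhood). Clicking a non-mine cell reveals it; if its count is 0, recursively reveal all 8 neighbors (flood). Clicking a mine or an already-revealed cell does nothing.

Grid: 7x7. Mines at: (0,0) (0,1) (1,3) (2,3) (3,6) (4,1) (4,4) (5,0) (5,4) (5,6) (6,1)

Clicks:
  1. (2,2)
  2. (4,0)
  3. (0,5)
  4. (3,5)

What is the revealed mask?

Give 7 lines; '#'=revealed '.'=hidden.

Click 1 (2,2) count=2: revealed 1 new [(2,2)] -> total=1
Click 2 (4,0) count=2: revealed 1 new [(4,0)] -> total=2
Click 3 (0,5) count=0: revealed 9 new [(0,4) (0,5) (0,6) (1,4) (1,5) (1,6) (2,4) (2,5) (2,6)] -> total=11
Click 4 (3,5) count=2: revealed 1 new [(3,5)] -> total=12

Answer: ....###
....###
..#.###
.....#.
#......
.......
.......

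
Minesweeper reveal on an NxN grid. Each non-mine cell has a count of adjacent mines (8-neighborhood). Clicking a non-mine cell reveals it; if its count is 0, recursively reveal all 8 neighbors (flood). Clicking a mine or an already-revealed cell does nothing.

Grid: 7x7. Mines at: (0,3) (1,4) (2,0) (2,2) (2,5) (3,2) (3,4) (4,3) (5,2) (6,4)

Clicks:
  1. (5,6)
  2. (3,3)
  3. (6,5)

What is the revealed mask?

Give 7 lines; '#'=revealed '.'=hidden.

Click 1 (5,6) count=0: revealed 8 new [(3,5) (3,6) (4,5) (4,6) (5,5) (5,6) (6,5) (6,6)] -> total=8
Click 2 (3,3) count=4: revealed 1 new [(3,3)] -> total=9
Click 3 (6,5) count=1: revealed 0 new [(none)] -> total=9

Answer: .......
.......
.......
...#.##
.....##
.....##
.....##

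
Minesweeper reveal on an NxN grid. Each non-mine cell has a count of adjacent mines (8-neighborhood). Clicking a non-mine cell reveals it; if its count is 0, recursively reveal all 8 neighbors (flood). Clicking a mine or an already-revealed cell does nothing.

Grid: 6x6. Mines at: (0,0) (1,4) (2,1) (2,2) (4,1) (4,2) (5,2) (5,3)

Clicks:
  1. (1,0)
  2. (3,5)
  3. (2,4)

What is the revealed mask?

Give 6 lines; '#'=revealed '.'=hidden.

Click 1 (1,0) count=2: revealed 1 new [(1,0)] -> total=1
Click 2 (3,5) count=0: revealed 11 new [(2,3) (2,4) (2,5) (3,3) (3,4) (3,5) (4,3) (4,4) (4,5) (5,4) (5,5)] -> total=12
Click 3 (2,4) count=1: revealed 0 new [(none)] -> total=12

Answer: ......
#.....
...###
...###
...###
....##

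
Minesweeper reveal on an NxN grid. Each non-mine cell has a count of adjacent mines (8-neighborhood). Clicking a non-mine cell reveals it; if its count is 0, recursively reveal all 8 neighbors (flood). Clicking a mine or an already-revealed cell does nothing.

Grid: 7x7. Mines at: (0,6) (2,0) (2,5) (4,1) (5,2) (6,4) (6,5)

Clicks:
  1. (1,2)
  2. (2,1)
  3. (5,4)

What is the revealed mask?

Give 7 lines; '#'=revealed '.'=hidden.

Answer: ######.
######.
.####..
.######
..#####
...####
.......

Derivation:
Click 1 (1,2) count=0: revealed 31 new [(0,0) (0,1) (0,2) (0,3) (0,4) (0,5) (1,0) (1,1) (1,2) (1,3) (1,4) (1,5) (2,1) (2,2) (2,3) (2,4) (3,1) (3,2) (3,3) (3,4) (3,5) (3,6) (4,2) (4,3) (4,4) (4,5) (4,6) (5,3) (5,4) (5,5) (5,6)] -> total=31
Click 2 (2,1) count=1: revealed 0 new [(none)] -> total=31
Click 3 (5,4) count=2: revealed 0 new [(none)] -> total=31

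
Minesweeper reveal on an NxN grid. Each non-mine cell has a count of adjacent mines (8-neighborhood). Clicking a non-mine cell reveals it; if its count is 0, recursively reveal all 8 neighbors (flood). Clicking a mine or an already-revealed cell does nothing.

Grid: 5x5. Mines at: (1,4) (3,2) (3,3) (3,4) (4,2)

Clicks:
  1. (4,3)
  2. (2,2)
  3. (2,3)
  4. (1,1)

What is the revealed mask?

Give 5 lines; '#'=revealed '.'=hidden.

Click 1 (4,3) count=4: revealed 1 new [(4,3)] -> total=1
Click 2 (2,2) count=2: revealed 1 new [(2,2)] -> total=2
Click 3 (2,3) count=4: revealed 1 new [(2,3)] -> total=3
Click 4 (1,1) count=0: revealed 14 new [(0,0) (0,1) (0,2) (0,3) (1,0) (1,1) (1,2) (1,3) (2,0) (2,1) (3,0) (3,1) (4,0) (4,1)] -> total=17

Answer: ####.
####.
####.
##...
##.#.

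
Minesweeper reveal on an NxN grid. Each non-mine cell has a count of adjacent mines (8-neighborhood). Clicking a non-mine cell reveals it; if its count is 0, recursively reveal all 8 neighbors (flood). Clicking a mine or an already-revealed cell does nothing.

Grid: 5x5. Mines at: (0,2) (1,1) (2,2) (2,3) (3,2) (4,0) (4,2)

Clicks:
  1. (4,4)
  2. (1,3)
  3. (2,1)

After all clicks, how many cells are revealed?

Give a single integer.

Click 1 (4,4) count=0: revealed 4 new [(3,3) (3,4) (4,3) (4,4)] -> total=4
Click 2 (1,3) count=3: revealed 1 new [(1,3)] -> total=5
Click 3 (2,1) count=3: revealed 1 new [(2,1)] -> total=6

Answer: 6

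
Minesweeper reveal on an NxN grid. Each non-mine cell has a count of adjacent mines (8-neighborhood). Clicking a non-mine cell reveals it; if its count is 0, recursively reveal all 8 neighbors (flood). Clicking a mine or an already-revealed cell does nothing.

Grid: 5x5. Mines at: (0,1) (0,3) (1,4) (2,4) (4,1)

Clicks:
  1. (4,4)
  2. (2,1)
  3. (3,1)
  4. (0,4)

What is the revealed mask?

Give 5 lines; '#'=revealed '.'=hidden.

Click 1 (4,4) count=0: revealed 6 new [(3,2) (3,3) (3,4) (4,2) (4,3) (4,4)] -> total=6
Click 2 (2,1) count=0: revealed 10 new [(1,0) (1,1) (1,2) (1,3) (2,0) (2,1) (2,2) (2,3) (3,0) (3,1)] -> total=16
Click 3 (3,1) count=1: revealed 0 new [(none)] -> total=16
Click 4 (0,4) count=2: revealed 1 new [(0,4)] -> total=17

Answer: ....#
####.
####.
#####
..###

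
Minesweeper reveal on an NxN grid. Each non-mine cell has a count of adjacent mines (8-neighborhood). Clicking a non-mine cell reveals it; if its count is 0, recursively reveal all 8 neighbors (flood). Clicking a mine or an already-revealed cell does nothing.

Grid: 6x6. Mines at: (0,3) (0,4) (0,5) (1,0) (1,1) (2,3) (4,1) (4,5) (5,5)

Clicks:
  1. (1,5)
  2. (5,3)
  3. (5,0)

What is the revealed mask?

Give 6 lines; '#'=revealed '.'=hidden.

Click 1 (1,5) count=2: revealed 1 new [(1,5)] -> total=1
Click 2 (5,3) count=0: revealed 9 new [(3,2) (3,3) (3,4) (4,2) (4,3) (4,4) (5,2) (5,3) (5,4)] -> total=10
Click 3 (5,0) count=1: revealed 1 new [(5,0)] -> total=11

Answer: ......
.....#
......
..###.
..###.
#.###.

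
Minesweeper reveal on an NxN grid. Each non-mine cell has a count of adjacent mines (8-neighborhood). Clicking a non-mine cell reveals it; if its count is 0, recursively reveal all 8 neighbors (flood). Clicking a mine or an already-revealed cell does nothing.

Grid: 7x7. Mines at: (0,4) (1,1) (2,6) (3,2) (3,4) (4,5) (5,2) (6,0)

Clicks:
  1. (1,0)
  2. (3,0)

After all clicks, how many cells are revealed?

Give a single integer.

Click 1 (1,0) count=1: revealed 1 new [(1,0)] -> total=1
Click 2 (3,0) count=0: revealed 8 new [(2,0) (2,1) (3,0) (3,1) (4,0) (4,1) (5,0) (5,1)] -> total=9

Answer: 9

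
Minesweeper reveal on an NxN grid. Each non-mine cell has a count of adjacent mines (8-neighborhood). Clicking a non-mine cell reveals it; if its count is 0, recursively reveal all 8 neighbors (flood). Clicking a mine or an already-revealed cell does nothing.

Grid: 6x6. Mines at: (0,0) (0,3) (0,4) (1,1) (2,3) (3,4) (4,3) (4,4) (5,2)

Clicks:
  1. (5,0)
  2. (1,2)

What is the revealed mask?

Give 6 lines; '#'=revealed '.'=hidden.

Click 1 (5,0) count=0: revealed 11 new [(2,0) (2,1) (2,2) (3,0) (3,1) (3,2) (4,0) (4,1) (4,2) (5,0) (5,1)] -> total=11
Click 2 (1,2) count=3: revealed 1 new [(1,2)] -> total=12

Answer: ......
..#...
###...
###...
###...
##....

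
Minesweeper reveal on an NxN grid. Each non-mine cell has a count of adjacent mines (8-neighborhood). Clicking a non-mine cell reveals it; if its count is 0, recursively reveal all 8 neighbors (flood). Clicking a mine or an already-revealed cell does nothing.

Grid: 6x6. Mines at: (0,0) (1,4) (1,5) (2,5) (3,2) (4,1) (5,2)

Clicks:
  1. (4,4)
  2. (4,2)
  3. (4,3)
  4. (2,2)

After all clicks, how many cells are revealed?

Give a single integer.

Answer: 11

Derivation:
Click 1 (4,4) count=0: revealed 9 new [(3,3) (3,4) (3,5) (4,3) (4,4) (4,5) (5,3) (5,4) (5,5)] -> total=9
Click 2 (4,2) count=3: revealed 1 new [(4,2)] -> total=10
Click 3 (4,3) count=2: revealed 0 new [(none)] -> total=10
Click 4 (2,2) count=1: revealed 1 new [(2,2)] -> total=11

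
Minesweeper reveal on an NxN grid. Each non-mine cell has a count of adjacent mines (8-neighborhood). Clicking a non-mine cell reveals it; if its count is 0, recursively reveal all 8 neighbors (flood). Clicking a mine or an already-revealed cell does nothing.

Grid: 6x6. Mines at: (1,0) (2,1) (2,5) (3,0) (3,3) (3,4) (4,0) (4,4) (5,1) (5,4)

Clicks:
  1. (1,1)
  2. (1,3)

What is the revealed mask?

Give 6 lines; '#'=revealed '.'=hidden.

Click 1 (1,1) count=2: revealed 1 new [(1,1)] -> total=1
Click 2 (1,3) count=0: revealed 12 new [(0,1) (0,2) (0,3) (0,4) (0,5) (1,2) (1,3) (1,4) (1,5) (2,2) (2,3) (2,4)] -> total=13

Answer: .#####
.#####
..###.
......
......
......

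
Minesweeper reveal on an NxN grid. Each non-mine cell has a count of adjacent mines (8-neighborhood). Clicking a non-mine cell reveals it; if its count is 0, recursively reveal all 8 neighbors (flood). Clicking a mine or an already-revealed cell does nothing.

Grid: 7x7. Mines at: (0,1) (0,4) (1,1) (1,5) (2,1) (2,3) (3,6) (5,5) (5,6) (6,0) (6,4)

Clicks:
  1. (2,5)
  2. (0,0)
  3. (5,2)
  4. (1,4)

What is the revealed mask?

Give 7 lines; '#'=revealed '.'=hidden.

Answer: #......
....#..
.....#.
#####..
#####..
#####..
.###...

Derivation:
Click 1 (2,5) count=2: revealed 1 new [(2,5)] -> total=1
Click 2 (0,0) count=2: revealed 1 new [(0,0)] -> total=2
Click 3 (5,2) count=0: revealed 18 new [(3,0) (3,1) (3,2) (3,3) (3,4) (4,0) (4,1) (4,2) (4,3) (4,4) (5,0) (5,1) (5,2) (5,3) (5,4) (6,1) (6,2) (6,3)] -> total=20
Click 4 (1,4) count=3: revealed 1 new [(1,4)] -> total=21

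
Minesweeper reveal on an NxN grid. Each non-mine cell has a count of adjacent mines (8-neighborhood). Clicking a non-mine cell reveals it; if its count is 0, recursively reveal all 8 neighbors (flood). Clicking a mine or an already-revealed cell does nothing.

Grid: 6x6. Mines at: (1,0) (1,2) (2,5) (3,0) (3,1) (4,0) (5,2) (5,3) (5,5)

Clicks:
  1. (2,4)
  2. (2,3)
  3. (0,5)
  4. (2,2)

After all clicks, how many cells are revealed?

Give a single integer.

Click 1 (2,4) count=1: revealed 1 new [(2,4)] -> total=1
Click 2 (2,3) count=1: revealed 1 new [(2,3)] -> total=2
Click 3 (0,5) count=0: revealed 6 new [(0,3) (0,4) (0,5) (1,3) (1,4) (1,5)] -> total=8
Click 4 (2,2) count=2: revealed 1 new [(2,2)] -> total=9

Answer: 9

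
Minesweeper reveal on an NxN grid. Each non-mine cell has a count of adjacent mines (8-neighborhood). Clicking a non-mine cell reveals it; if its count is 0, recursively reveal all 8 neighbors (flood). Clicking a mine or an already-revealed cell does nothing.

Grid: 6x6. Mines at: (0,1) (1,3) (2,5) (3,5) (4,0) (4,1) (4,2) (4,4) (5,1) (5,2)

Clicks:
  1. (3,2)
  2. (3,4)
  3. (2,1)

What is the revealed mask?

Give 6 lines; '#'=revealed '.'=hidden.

Click 1 (3,2) count=2: revealed 1 new [(3,2)] -> total=1
Click 2 (3,4) count=3: revealed 1 new [(3,4)] -> total=2
Click 3 (2,1) count=0: revealed 8 new [(1,0) (1,1) (1,2) (2,0) (2,1) (2,2) (3,0) (3,1)] -> total=10

Answer: ......
###...
###...
###.#.
......
......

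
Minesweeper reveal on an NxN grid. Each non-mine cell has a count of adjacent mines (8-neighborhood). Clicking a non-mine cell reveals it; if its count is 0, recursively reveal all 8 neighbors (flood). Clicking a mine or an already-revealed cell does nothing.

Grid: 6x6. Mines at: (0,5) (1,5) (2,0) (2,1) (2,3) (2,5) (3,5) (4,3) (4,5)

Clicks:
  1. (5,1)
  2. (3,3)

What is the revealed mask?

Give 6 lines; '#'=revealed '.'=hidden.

Click 1 (5,1) count=0: revealed 9 new [(3,0) (3,1) (3,2) (4,0) (4,1) (4,2) (5,0) (5,1) (5,2)] -> total=9
Click 2 (3,3) count=2: revealed 1 new [(3,3)] -> total=10

Answer: ......
......
......
####..
###...
###...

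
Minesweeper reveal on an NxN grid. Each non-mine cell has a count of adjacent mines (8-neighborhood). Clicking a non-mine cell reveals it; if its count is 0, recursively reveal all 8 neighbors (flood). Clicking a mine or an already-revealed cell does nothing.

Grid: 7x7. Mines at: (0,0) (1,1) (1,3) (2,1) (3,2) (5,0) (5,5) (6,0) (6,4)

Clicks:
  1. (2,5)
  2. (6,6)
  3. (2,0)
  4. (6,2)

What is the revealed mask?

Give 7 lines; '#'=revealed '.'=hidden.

Answer: ....###
....###
#..####
...####
.######
.###...
.###..#

Derivation:
Click 1 (2,5) count=0: revealed 18 new [(0,4) (0,5) (0,6) (1,4) (1,5) (1,6) (2,3) (2,4) (2,5) (2,6) (3,3) (3,4) (3,5) (3,6) (4,3) (4,4) (4,5) (4,6)] -> total=18
Click 2 (6,6) count=1: revealed 1 new [(6,6)] -> total=19
Click 3 (2,0) count=2: revealed 1 new [(2,0)] -> total=20
Click 4 (6,2) count=0: revealed 8 new [(4,1) (4,2) (5,1) (5,2) (5,3) (6,1) (6,2) (6,3)] -> total=28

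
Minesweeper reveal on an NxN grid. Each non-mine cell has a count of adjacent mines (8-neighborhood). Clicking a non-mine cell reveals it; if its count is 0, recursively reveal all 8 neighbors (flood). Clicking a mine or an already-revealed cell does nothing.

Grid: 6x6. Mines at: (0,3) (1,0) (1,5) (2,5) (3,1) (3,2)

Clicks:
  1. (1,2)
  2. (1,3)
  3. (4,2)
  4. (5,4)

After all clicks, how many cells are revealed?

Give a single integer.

Answer: 17

Derivation:
Click 1 (1,2) count=1: revealed 1 new [(1,2)] -> total=1
Click 2 (1,3) count=1: revealed 1 new [(1,3)] -> total=2
Click 3 (4,2) count=2: revealed 1 new [(4,2)] -> total=3
Click 4 (5,4) count=0: revealed 14 new [(3,3) (3,4) (3,5) (4,0) (4,1) (4,3) (4,4) (4,5) (5,0) (5,1) (5,2) (5,3) (5,4) (5,5)] -> total=17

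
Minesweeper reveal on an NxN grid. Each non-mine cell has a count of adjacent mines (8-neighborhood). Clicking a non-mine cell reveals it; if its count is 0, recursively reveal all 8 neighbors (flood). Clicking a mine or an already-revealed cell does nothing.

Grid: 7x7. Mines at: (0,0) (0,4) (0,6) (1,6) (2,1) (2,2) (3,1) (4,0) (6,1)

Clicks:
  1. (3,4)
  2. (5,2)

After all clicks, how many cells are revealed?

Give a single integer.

Click 1 (3,4) count=0: revealed 27 new [(1,3) (1,4) (1,5) (2,3) (2,4) (2,5) (2,6) (3,2) (3,3) (3,4) (3,5) (3,6) (4,2) (4,3) (4,4) (4,5) (4,6) (5,2) (5,3) (5,4) (5,5) (5,6) (6,2) (6,3) (6,4) (6,5) (6,6)] -> total=27
Click 2 (5,2) count=1: revealed 0 new [(none)] -> total=27

Answer: 27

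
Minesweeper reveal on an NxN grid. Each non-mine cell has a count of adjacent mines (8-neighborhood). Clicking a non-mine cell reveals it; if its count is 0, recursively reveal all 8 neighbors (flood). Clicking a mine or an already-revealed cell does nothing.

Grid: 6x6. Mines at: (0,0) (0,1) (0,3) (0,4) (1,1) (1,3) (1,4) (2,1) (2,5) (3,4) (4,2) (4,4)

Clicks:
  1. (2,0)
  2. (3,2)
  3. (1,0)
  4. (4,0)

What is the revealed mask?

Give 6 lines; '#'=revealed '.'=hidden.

Click 1 (2,0) count=2: revealed 1 new [(2,0)] -> total=1
Click 2 (3,2) count=2: revealed 1 new [(3,2)] -> total=2
Click 3 (1,0) count=4: revealed 1 new [(1,0)] -> total=3
Click 4 (4,0) count=0: revealed 6 new [(3,0) (3,1) (4,0) (4,1) (5,0) (5,1)] -> total=9

Answer: ......
#.....
#.....
###...
##....
##....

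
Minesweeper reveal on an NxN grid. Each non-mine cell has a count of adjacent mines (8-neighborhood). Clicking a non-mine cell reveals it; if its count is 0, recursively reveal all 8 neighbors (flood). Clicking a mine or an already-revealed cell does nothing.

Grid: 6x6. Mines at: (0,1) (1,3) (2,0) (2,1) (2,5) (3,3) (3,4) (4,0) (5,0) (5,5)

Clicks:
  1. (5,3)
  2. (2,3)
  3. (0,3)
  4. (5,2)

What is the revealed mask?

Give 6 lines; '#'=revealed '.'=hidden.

Click 1 (5,3) count=0: revealed 8 new [(4,1) (4,2) (4,3) (4,4) (5,1) (5,2) (5,3) (5,4)] -> total=8
Click 2 (2,3) count=3: revealed 1 new [(2,3)] -> total=9
Click 3 (0,3) count=1: revealed 1 new [(0,3)] -> total=10
Click 4 (5,2) count=0: revealed 0 new [(none)] -> total=10

Answer: ...#..
......
...#..
......
.####.
.####.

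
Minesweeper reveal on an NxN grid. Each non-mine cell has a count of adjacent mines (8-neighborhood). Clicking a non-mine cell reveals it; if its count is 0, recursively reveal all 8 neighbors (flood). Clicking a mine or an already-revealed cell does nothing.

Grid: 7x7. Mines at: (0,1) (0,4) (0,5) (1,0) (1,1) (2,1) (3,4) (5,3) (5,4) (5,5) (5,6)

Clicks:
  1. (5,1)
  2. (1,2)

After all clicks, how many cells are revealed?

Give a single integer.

Answer: 13

Derivation:
Click 1 (5,1) count=0: revealed 12 new [(3,0) (3,1) (3,2) (4,0) (4,1) (4,2) (5,0) (5,1) (5,2) (6,0) (6,1) (6,2)] -> total=12
Click 2 (1,2) count=3: revealed 1 new [(1,2)] -> total=13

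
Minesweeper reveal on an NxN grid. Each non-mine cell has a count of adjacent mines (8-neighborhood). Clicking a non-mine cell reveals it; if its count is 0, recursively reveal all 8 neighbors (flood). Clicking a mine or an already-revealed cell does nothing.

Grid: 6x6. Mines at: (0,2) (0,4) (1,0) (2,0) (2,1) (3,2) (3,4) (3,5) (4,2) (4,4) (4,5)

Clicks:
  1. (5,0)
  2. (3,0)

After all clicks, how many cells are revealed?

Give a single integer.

Click 1 (5,0) count=0: revealed 6 new [(3,0) (3,1) (4,0) (4,1) (5,0) (5,1)] -> total=6
Click 2 (3,0) count=2: revealed 0 new [(none)] -> total=6

Answer: 6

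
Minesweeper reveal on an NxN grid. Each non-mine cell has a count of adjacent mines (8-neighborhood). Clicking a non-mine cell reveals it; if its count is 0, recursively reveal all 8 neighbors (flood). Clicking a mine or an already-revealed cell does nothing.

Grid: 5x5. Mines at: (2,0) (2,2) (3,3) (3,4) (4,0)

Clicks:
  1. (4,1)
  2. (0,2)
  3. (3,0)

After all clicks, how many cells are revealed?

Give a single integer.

Click 1 (4,1) count=1: revealed 1 new [(4,1)] -> total=1
Click 2 (0,2) count=0: revealed 12 new [(0,0) (0,1) (0,2) (0,3) (0,4) (1,0) (1,1) (1,2) (1,3) (1,4) (2,3) (2,4)] -> total=13
Click 3 (3,0) count=2: revealed 1 new [(3,0)] -> total=14

Answer: 14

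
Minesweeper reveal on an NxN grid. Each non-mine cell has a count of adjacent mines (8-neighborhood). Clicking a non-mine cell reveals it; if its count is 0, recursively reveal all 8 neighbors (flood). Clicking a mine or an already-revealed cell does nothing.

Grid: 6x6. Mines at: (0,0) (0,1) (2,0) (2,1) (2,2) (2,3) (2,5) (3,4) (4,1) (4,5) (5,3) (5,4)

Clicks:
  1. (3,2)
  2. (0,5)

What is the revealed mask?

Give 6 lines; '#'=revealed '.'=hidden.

Click 1 (3,2) count=4: revealed 1 new [(3,2)] -> total=1
Click 2 (0,5) count=0: revealed 8 new [(0,2) (0,3) (0,4) (0,5) (1,2) (1,3) (1,4) (1,5)] -> total=9

Answer: ..####
..####
......
..#...
......
......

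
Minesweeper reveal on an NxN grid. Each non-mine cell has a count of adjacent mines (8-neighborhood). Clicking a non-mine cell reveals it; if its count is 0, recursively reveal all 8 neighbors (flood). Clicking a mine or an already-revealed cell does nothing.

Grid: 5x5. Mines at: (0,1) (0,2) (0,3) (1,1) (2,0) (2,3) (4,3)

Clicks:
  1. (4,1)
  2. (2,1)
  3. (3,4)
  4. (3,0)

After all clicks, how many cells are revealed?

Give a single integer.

Answer: 8

Derivation:
Click 1 (4,1) count=0: revealed 6 new [(3,0) (3,1) (3,2) (4,0) (4,1) (4,2)] -> total=6
Click 2 (2,1) count=2: revealed 1 new [(2,1)] -> total=7
Click 3 (3,4) count=2: revealed 1 new [(3,4)] -> total=8
Click 4 (3,0) count=1: revealed 0 new [(none)] -> total=8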